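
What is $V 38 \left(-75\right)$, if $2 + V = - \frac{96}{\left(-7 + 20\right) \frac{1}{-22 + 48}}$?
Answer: $552900$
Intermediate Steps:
$V = -194$ ($V = -2 - \frac{96}{\left(-7 + 20\right) \frac{1}{-22 + 48}} = -2 - \frac{96}{13 \cdot \frac{1}{26}} = -2 - 96 \frac{1}{\frac{1}{2}} = -2 - 192 = -194$)
$V 38 \left(-75\right) = \left(-194\right) 38 \left(-75\right) = \left(-7372\right) \left(-75\right) = 552900$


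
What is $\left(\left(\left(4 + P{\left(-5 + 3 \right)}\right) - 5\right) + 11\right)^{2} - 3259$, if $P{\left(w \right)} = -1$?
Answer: $-3178$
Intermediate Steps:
$\left(\left(\left(4 + P{\left(-5 + 3 \right)}\right) - 5\right) + 11\right)^{2} - 3259 = \left(\left(\left(4 - 1\right) - 5\right) + 11\right)^{2} - 3259 = \left(\left(3 - 5\right) + 11\right)^{2} - 3259 = \left(-2 + 11\right)^{2} - 3259 = 9^{2} - 3259 = 81 - 3259 = -3178$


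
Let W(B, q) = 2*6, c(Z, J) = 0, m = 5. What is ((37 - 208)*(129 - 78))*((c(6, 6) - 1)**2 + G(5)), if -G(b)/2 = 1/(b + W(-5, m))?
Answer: -7695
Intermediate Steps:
W(B, q) = 12
G(b) = -2/(12 + b) (G(b) = -2/(b + 12) = -2/(12 + b))
((37 - 208)*(129 - 78))*((c(6, 6) - 1)**2 + G(5)) = ((37 - 208)*(129 - 78))*((0 - 1)**2 - 2/(12 + 5)) = (-171*51)*((-1)**2 - 2/17) = -8721*(1 - 2*1/17) = -8721*(1 - 2/17) = -8721*15/17 = -7695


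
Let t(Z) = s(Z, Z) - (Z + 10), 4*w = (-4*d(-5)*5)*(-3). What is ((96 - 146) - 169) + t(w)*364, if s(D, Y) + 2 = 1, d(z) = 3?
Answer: -20603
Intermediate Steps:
s(D, Y) = -1 (s(D, Y) = -2 + 1 = -1)
w = 45 (w = ((-4*3*5)*(-3))/4 = (-12*5*(-3))/4 = (-60*(-3))/4 = (1/4)*180 = 45)
t(Z) = -11 - Z (t(Z) = -1 - (Z + 10) = -1 - (10 + Z) = -1 + (-10 - Z) = -11 - Z)
((96 - 146) - 169) + t(w)*364 = ((96 - 146) - 169) + (-11 - 1*45)*364 = (-50 - 169) + (-11 - 45)*364 = -219 - 56*364 = -219 - 20384 = -20603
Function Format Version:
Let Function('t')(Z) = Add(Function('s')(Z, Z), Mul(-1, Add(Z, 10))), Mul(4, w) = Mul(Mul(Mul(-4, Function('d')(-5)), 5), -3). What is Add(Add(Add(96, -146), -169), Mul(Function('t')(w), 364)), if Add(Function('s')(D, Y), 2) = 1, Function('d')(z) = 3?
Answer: -20603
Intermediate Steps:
Function('s')(D, Y) = -1 (Function('s')(D, Y) = Add(-2, 1) = -1)
w = 45 (w = Mul(Rational(1, 4), Mul(Mul(Mul(-4, 3), 5), -3)) = Mul(Rational(1, 4), Mul(Mul(-12, 5), -3)) = Mul(Rational(1, 4), Mul(-60, -3)) = Mul(Rational(1, 4), 180) = 45)
Function('t')(Z) = Add(-11, Mul(-1, Z)) (Function('t')(Z) = Add(-1, Mul(-1, Add(Z, 10))) = Add(-1, Mul(-1, Add(10, Z))) = Add(-1, Add(-10, Mul(-1, Z))) = Add(-11, Mul(-1, Z)))
Add(Add(Add(96, -146), -169), Mul(Function('t')(w), 364)) = Add(Add(Add(96, -146), -169), Mul(Add(-11, Mul(-1, 45)), 364)) = Add(Add(-50, -169), Mul(Add(-11, -45), 364)) = Add(-219, Mul(-56, 364)) = Add(-219, -20384) = -20603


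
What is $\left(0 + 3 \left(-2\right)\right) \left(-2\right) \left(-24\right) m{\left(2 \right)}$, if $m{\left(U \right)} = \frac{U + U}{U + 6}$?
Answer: $-144$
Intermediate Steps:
$m{\left(U \right)} = \frac{2 U}{6 + U}$
$\left(0 + 3 \left(-2\right)\right) \left(-2\right) \left(-24\right) m{\left(2 \right)} = \left(0 + 3 \left(-2\right)\right) \left(-2\right) \left(-24\right) 2 \cdot 2 \frac{1}{6 + 2} = \left(0 - 6\right) \left(-2\right) \left(-24\right) 2 \cdot 2 \cdot \frac{1}{8} = \left(-6\right) \left(-2\right) \left(-24\right) 2 \cdot 2 \cdot \frac{1}{8} = 12 \left(-24\right) \frac{1}{2} = \left(-288\right) \frac{1}{2} = -144$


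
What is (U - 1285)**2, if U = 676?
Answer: 370881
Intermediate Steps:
(U - 1285)**2 = (676 - 1285)**2 = (-609)**2 = 370881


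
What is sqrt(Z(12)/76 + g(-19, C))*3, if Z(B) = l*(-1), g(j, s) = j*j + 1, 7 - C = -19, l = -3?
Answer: 3*sqrt(522785)/38 ≈ 57.082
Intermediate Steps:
C = 26 (C = 7 - 1*(-19) = 7 + 19 = 26)
g(j, s) = 1 + j**2 (g(j, s) = j**2 + 1 = 1 + j**2)
Z(B) = 3 (Z(B) = -3*(-1) = 3)
sqrt(Z(12)/76 + g(-19, C))*3 = sqrt(3/76 + (1 + (-19)**2))*3 = sqrt(3*(1/76) + (1 + 361))*3 = sqrt(3/76 + 362)*3 = sqrt(27515/76)*3 = (sqrt(522785)/38)*3 = 3*sqrt(522785)/38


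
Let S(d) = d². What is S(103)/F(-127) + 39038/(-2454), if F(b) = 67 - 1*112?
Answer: -4631866/18405 ≈ -251.66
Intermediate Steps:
F(b) = -45 (F(b) = 67 - 112 = -45)
S(103)/F(-127) + 39038/(-2454) = 103²/(-45) + 39038/(-2454) = 10609*(-1/45) + 39038*(-1/2454) = -10609/45 - 19519/1227 = -4631866/18405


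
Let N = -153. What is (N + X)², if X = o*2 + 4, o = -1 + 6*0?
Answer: 22801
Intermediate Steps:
o = -1 (o = -1 + 0 = -1)
X = 2 (X = -1*2 + 4 = -2 + 4 = 2)
(N + X)² = (-153 + 2)² = (-151)² = 22801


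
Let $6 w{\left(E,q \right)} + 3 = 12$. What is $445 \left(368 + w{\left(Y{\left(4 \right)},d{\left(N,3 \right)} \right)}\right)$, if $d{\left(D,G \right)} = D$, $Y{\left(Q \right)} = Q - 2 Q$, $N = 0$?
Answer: $\frac{328855}{2} \approx 1.6443 \cdot 10^{5}$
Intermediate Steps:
$Y{\left(Q \right)} = - Q$
$w{\left(E,q \right)} = \frac{3}{2}$ ($w{\left(E,q \right)} = - \frac{1}{2} + \frac{1}{6} \cdot 12 = - \frac{1}{2} + 2 = \frac{3}{2}$)
$445 \left(368 + w{\left(Y{\left(4 \right)},d{\left(N,3 \right)} \right)}\right) = 445 \left(368 + \frac{3}{2}\right) = 445 \cdot \frac{739}{2} = \frac{328855}{2}$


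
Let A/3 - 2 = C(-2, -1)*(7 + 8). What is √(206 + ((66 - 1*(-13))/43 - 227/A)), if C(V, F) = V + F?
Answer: √3487902/129 ≈ 14.477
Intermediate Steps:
C(V, F) = F + V
A = -129 (A = 6 + 3*((-1 - 2)*(7 + 8)) = 6 + 3*(-3*15) = 6 + 3*(-45) = 6 - 135 = -129)
√(206 + ((66 - 1*(-13))/43 - 227/A)) = √(206 + ((66 - 1*(-13))/43 - 227/(-129))) = √(206 + ((66 + 13)*(1/43) - 227*(-1/129))) = √(206 + (79*(1/43) + 227/129)) = √(206 + (79/43 + 227/129)) = √(206 + 464/129) = √(27038/129) = √3487902/129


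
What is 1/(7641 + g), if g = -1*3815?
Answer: 1/3826 ≈ 0.00026137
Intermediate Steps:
g = -3815
1/(7641 + g) = 1/(7641 - 3815) = 1/3826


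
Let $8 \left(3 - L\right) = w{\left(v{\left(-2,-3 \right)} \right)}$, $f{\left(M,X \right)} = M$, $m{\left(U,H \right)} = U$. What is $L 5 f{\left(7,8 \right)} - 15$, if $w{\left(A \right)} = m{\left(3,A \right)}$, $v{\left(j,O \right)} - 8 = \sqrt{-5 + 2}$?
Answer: $\frac{615}{8} \approx 76.875$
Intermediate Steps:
$v{\left(j,O \right)} = 8 + i \sqrt{3}$ ($v{\left(j,O \right)} = 8 + \sqrt{-5 + 2} = 8 + \sqrt{-3} = 8 + i \sqrt{3}$)
$w{\left(A \right)} = 3$
$L = \frac{21}{8}$ ($L = 3 - \frac{3}{8} = \frac{21}{8} \approx 2.625$)
$L 5 f{\left(7,8 \right)} - 15 = \frac{21}{8} \cdot 5 \cdot 7 - 15 = \frac{105}{8} \cdot 7 - 15 = \frac{735}{8} - 15 = \frac{615}{8}$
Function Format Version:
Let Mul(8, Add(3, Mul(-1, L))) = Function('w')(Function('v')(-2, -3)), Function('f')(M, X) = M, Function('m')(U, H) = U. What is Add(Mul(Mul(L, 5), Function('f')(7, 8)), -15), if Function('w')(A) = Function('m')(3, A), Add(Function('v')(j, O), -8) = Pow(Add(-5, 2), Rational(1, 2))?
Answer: Rational(615, 8) ≈ 76.875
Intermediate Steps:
Function('v')(j, O) = Add(8, Mul(I, Pow(3, Rational(1, 2)))) (Function('v')(j, O) = Add(8, Pow(Add(-5, 2), Rational(1, 2))) = Add(8, Pow(-3, Rational(1, 2))) = Add(8, Mul(I, Pow(3, Rational(1, 2)))))
Function('w')(A) = 3
L = Rational(21, 8) (L = Add(3, Mul(Rational(-1, 8), 3)) = Add(3, Rational(-3, 8)) = Rational(21, 8) ≈ 2.6250)
Add(Mul(Mul(L, 5), Function('f')(7, 8)), -15) = Add(Mul(Mul(Rational(21, 8), 5), 7), -15) = Add(Mul(Rational(105, 8), 7), -15) = Add(Rational(735, 8), -15) = Rational(615, 8)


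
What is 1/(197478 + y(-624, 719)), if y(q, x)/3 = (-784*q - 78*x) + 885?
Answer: 1/1499535 ≈ 6.6687e-7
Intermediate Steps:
y(q, x) = 2655 - 2352*q - 234*x (y(q, x) = 3*((-784*q - 78*x) + 885) = 3*(885 - 784*q - 78*x) = 2655 - 2352*q - 234*x)
1/(197478 + y(-624, 719)) = 1/(197478 + (2655 - 2352*(-624) - 234*719)) = 1/(197478 + (2655 + 1467648 - 168246)) = 1/(197478 + 1302057) = 1/1499535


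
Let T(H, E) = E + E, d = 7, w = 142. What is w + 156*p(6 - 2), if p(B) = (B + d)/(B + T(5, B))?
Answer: 285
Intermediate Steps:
T(H, E) = 2*E
p(B) = (7 + B)/(3*B) (p(B) = (B + 7)/(B + 2*B) = (7 + B)/((3*B)) = (7 + B)*(1/(3*B)) = (7 + B)/(3*B))
w + 156*p(6 - 2) = 142 + 156*((7 + (6 - 2))/(3*(6 - 2))) = 142 + 156*((⅓)*(7 + 4)/4) = 142 + 156*((⅓)*(¼)*11) = 142 + 156*(11/12) = 142 + 143 = 285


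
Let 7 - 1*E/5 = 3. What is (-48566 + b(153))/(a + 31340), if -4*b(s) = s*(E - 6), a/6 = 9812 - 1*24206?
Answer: 98203/110048 ≈ 0.89237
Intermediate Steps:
E = 20 (E = 35 - 5*3 = 35 - 15 = 20)
a = -86364 (a = 6*(9812 - 1*24206) = 6*(9812 - 24206) = 6*(-14394) = -86364)
b(s) = -7*s/2 (b(s) = -s*(20 - 6)/4 = -s*14/4 = -7*s/2)
(-48566 + b(153))/(a + 31340) = (-48566 - 7/2*153)/(-86364 + 31340) = (-48566 - 1071/2)/(-55024) = -98203/2*(-1/55024) = 98203/110048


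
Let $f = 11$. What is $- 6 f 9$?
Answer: $-594$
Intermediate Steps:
$- 6 f 9 = \left(-6\right) 11 \cdot 9 = \left(-66\right) 9 = -594$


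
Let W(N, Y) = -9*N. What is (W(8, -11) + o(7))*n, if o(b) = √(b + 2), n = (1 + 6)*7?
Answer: -3381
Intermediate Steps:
n = 49 (n = 7*7 = 49)
o(b) = √(2 + b)
(W(8, -11) + o(7))*n = (-9*8 + √(2 + 7))*49 = (-72 + √9)*49 = (-72 + 3)*49 = -69*49 = -3381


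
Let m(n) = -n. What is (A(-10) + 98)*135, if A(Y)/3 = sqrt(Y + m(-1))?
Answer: 13230 + 1215*I ≈ 13230.0 + 1215.0*I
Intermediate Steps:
A(Y) = 3*sqrt(1 + Y) (A(Y) = 3*sqrt(Y - 1*(-1)) = 3*sqrt(Y + 1) = 3*sqrt(1 + Y))
(A(-10) + 98)*135 = (3*sqrt(1 - 10) + 98)*135 = (3*sqrt(-9) + 98)*135 = (3*(3*I) + 98)*135 = (9*I + 98)*135 = (98 + 9*I)*135 = 13230 + 1215*I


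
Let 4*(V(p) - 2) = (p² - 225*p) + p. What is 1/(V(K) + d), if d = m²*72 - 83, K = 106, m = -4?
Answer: -1/2056 ≈ -0.00048638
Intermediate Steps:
V(p) = 2 - 56*p + p²/4 (V(p) = 2 + ((p² - 225*p) + p)/4 = 2 + (p² - 224*p)/4 = 2 + (-56*p + p²/4) = 2 - 56*p + p²/4)
d = 1069 (d = (-4)²*72 - 83 = 16*72 - 83 = 1152 - 83 = 1069)
1/(V(K) + d) = 1/((2 - 56*106 + (¼)*106²) + 1069) = 1/((2 - 5936 + (¼)*11236) + 1069) = 1/((2 - 5936 + 2809) + 1069) = 1/(-3125 + 1069) = 1/(-2056) = -1/2056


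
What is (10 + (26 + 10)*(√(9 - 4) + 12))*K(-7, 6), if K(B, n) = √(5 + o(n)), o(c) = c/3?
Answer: 36*√35 + 442*√7 ≈ 1382.4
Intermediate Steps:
o(c) = c/3 (o(c) = c*(⅓) = c/3)
K(B, n) = √(5 + n/3)
(10 + (26 + 10)*(√(9 - 4) + 12))*K(-7, 6) = (10 + (26 + 10)*(√(9 - 4) + 12))*(√(45 + 3*6)/3) = (10 + 36*(√5 + 12))*(√(45 + 18)/3) = (10 + 36*(12 + √5))*(√63/3) = (10 + (432 + 36*√5))*((3*√7)/3) = (442 + 36*√5)*√7 = √7*(442 + 36*√5)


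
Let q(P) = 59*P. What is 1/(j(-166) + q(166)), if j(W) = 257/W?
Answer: 166/1625547 ≈ 0.00010212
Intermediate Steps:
1/(j(-166) + q(166)) = 1/(257/(-166) + 59*166) = 1/(257*(-1/166) + 9794) = 1/(-257/166 + 9794) = 1/(1625547/166) = 166/1625547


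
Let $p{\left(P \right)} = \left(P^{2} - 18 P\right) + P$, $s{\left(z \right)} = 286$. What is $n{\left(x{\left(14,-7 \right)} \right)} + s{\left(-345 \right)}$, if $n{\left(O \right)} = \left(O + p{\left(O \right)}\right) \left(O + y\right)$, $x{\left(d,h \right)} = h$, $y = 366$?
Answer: $58085$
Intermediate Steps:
$p{\left(P \right)} = P^{2} - 17 P$
$n{\left(O \right)} = \left(366 + O\right) \left(O + O \left(-17 + O\right)\right)$ ($n{\left(O \right)} = \left(O + O \left(-17 + O\right)\right) \left(O + 366\right) = \left(O + O \left(-17 + O\right)\right) \left(366 + O\right) = \left(366 + O\right) \left(O + O \left(-17 + O\right)\right)$)
$n{\left(x{\left(14,-7 \right)} \right)} + s{\left(-345 \right)} = - 7 \left(-5856 + \left(-7\right)^{2} + 350 \left(-7\right)\right) + 286 = - 7 \left(-5856 + 49 - 2450\right) + 286 = \left(-7\right) \left(-8257\right) + 286 = 57799 + 286 = 58085$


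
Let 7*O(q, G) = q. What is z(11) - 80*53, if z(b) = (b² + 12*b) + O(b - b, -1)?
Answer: -3987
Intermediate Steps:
O(q, G) = q/7
z(b) = b² + 12*b (z(b) = (b² + 12*b) + (b - b)/7 = (b² + 12*b) + (⅐)*0 = (b² + 12*b) + 0 = b² + 12*b)
z(11) - 80*53 = 11*(12 + 11) - 80*53 = 11*23 - 4240 = 253 - 4240 = -3987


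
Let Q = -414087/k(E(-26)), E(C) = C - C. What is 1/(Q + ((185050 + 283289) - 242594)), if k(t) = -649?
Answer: 649/146922592 ≈ 4.4173e-6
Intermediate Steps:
E(C) = 0
Q = 414087/649 (Q = -414087/(-649) = -414087*(-1/649) = 414087/649 ≈ 638.04)
1/(Q + ((185050 + 283289) - 242594)) = 1/(414087/649 + ((185050 + 283289) - 242594)) = 1/(414087/649 + (468339 - 242594)) = 1/(414087/649 + 225745) = 1/(146922592/649) = 649/146922592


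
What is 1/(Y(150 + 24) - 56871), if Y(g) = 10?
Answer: -1/56861 ≈ -1.7587e-5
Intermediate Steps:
1/(Y(150 + 24) - 56871) = 1/(10 - 56871) = 1/(-56861) = -1/56861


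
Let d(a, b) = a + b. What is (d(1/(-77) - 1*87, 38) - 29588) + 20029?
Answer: -739817/77 ≈ -9608.0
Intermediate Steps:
(d(1/(-77) - 1*87, 38) - 29588) + 20029 = (((1/(-77) - 1*87) + 38) - 29588) + 20029 = (((-1/77 - 87) + 38) - 29588) + 20029 = ((-6700/77 + 38) - 29588) + 20029 = (-3774/77 - 29588) + 20029 = -2282050/77 + 20029 = -739817/77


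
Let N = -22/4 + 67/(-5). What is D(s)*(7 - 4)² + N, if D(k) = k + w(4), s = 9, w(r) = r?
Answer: 981/10 ≈ 98.100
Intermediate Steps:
N = -189/10 (N = -22*¼ + 67*(-⅕) = -11/2 - 67/5 = -189/10 ≈ -18.900)
D(k) = 4 + k (D(k) = k + 4 = 4 + k)
D(s)*(7 - 4)² + N = (4 + 9)*(7 - 4)² - 189/10 = 13*3² - 189/10 = 13*9 - 189/10 = 117 - 189/10 = 981/10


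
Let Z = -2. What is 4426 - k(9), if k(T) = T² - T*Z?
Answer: 4327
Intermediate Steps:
k(T) = T² + 2*T (k(T) = T² - T*(-2) = T² - (-2)*T = T² + 2*T)
4426 - k(9) = 4426 - 9*(2 + 9) = 4426 - 9*11 = 4426 - 1*99 = 4426 - 99 = 4327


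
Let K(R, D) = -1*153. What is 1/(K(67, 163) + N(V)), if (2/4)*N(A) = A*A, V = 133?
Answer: 1/35225 ≈ 2.8389e-5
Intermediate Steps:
K(R, D) = -153
N(A) = 2*A**2 (N(A) = 2*(A*A) = 2*A**2)
1/(K(67, 163) + N(V)) = 1/(-153 + 2*133**2) = 1/(-153 + 2*17689) = 1/(-153 + 35378) = 1/35225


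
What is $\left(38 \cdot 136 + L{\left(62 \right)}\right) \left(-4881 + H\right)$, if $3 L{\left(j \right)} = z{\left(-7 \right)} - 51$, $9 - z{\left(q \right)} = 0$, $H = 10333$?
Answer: $28099608$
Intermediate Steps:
$z{\left(q \right)} = 9$ ($z{\left(q \right)} = 9 - 0 = 9 + 0 = 9$)
$L{\left(j \right)} = -14$ ($L{\left(j \right)} = \frac{9 - 51}{3} = \frac{1}{3} \left(-42\right) = -14$)
$\left(38 \cdot 136 + L{\left(62 \right)}\right) \left(-4881 + H\right) = \left(38 \cdot 136 - 14\right) \left(-4881 + 10333\right) = \left(5168 - 14\right) 5452 = 5154 \cdot 5452 = 28099608$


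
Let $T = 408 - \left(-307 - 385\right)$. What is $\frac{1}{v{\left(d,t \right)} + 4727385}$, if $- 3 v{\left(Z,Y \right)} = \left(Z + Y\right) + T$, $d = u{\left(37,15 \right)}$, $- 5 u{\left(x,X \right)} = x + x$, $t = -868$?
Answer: $\frac{5}{23636563} \approx 2.1154 \cdot 10^{-7}$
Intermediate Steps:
$T = 1100$ ($T = 408 - -692 = 408 + 692 = 1100$)
$u{\left(x,X \right)} = - \frac{2 x}{5}$ ($u{\left(x,X \right)} = - \frac{x + x}{5} = - \frac{2 x}{5}$)
$d = - \frac{74}{5}$ ($d = \left(- \frac{2}{5}\right) 37 = - \frac{74}{5} \approx -14.8$)
$v{\left(Z,Y \right)} = - \frac{1100}{3} - \frac{Y}{3} - \frac{Z}{3}$ ($v{\left(Z,Y \right)} = - \frac{\left(Z + Y\right) + 1100}{3} = - \frac{\left(Y + Z\right) + 1100}{3} = - \frac{1100 + Y + Z}{3} = - \frac{1100}{3} - \frac{Y}{3} - \frac{Z}{3}$)
$\frac{1}{v{\left(d,t \right)} + 4727385} = \frac{1}{\left(- \frac{1100}{3} - - \frac{868}{3} - - \frac{74}{15}\right) + 4727385} = \frac{1}{\left(- \frac{1100}{3} + \frac{868}{3} + \frac{74}{15}\right) + 4727385} = \frac{1}{- \frac{362}{5} + 4727385} = \frac{1}{\frac{23636563}{5}} = \frac{5}{23636563}$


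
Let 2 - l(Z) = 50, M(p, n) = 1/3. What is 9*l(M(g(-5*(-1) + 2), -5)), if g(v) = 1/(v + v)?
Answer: -432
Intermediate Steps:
g(v) = 1/(2*v)
M(p, n) = ⅓
l(Z) = -48 (l(Z) = 2 - 1*50 = 2 - 50 = -48)
9*l(M(g(-5*(-1) + 2), -5)) = 9*(-48) = -432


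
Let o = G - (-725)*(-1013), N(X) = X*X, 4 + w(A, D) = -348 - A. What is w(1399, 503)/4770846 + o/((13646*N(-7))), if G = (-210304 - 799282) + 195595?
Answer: -217306620385/93824860626 ≈ -2.3161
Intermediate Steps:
w(A, D) = -352 - A (w(A, D) = -4 + (-348 - A) = -352 - A)
N(X) = X²
G = -813991 (G = -1009586 + 195595 = -813991)
o = -1548416 (o = -813991 - (-725)*(-1013) = -813991 - 1*734425 = -813991 - 734425 = -1548416)
w(1399, 503)/4770846 + o/((13646*N(-7))) = (-352 - 1*1399)/4770846 - 1548416/(13646*(-7)²) = (-352 - 1399)*(1/4770846) - 1548416/(13646*49) = -1751*1/4770846 - 1548416/668654 = -103/280638 - 1548416*1/668654 = -103/280638 - 774208/334327 = -217306620385/93824860626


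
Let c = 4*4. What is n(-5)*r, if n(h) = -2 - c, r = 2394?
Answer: -43092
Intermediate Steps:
c = 16
n(h) = -18 (n(h) = -2 - 1*16 = -2 - 16 = -18)
n(-5)*r = -18*2394 = -43092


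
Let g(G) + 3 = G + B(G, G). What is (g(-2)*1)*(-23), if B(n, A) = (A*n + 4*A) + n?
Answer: 253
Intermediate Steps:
B(n, A) = n + 4*A + A*n (B(n, A) = (4*A + A*n) + n = n + 4*A + A*n)
g(G) = -3 + G² + 6*G (g(G) = -3 + (G + (G + 4*G + G*G)) = -3 + (G + (G + 4*G + G²)) = -3 + (G + (G² + 5*G)) = -3 + (G² + 6*G) = -3 + G² + 6*G)
(g(-2)*1)*(-23) = ((-3 + (-2)² + 6*(-2))*1)*(-23) = ((-3 + 4 - 12)*1)*(-23) = -11*1*(-23) = -11*(-23) = 253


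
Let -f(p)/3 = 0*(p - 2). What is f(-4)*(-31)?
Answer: 0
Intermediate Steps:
f(p) = 0 (f(p) = -0*(p - 2) = -0*(-2 + p) = -3*0 = 0)
f(-4)*(-31) = 0*(-31) = 0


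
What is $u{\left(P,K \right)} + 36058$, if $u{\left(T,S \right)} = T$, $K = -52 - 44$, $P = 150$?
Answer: $36208$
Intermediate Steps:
$K = -96$ ($K = -52 - 44 = -96$)
$u{\left(P,K \right)} + 36058 = 150 + 36058 = 36208$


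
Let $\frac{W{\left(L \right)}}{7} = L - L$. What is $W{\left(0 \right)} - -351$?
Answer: $351$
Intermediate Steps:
$W{\left(L \right)} = 0$ ($W{\left(L \right)} = 7 \left(L - L\right) = 7 \cdot 0 = 0$)
$W{\left(0 \right)} - -351 = 0 - -351 = 0 + 351 = 351$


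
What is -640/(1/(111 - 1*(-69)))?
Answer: -115200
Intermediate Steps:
-640/(1/(111 - 1*(-69))) = -640/(1/(111 + 69)) = -640/(1/180) = -640/1/180 = -640*180 = -115200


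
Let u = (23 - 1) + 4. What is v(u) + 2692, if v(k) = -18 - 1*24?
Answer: 2650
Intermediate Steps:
u = 26 (u = 22 + 4 = 26)
v(k) = -42 (v(k) = -18 - 24 = -42)
v(u) + 2692 = -42 + 2692 = 2650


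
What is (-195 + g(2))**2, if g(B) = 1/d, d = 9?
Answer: 3076516/81 ≈ 37982.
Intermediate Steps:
g(B) = 1/9
(-195 + g(2))**2 = (-195 + 1/9)**2 = (-1754/9)**2 = 3076516/81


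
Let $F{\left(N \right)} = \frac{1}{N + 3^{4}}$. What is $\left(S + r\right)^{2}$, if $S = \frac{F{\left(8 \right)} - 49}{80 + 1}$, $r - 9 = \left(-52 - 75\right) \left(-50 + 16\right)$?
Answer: $\frac{972752660574289}{51969681} \approx 1.8718 \cdot 10^{7}$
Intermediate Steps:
$r = 4327$ ($r = 9 + \left(-52 - 75\right) \left(-50 + 16\right) = 9 - -4318 = 9 + 4318 = 4327$)
$F{\left(N \right)} = \frac{1}{81 + N}$ ($F{\left(N \right)} = \frac{1}{N + 81} = \frac{1}{81 + N}$)
$S = - \frac{4360}{7209}$ ($S = \frac{\frac{1}{81 + 8} - 49}{80 + 1} = \frac{\frac{1}{89} - 49}{81} = \left(\frac{1}{89} - 49\right) \frac{1}{81} = \left(- \frac{4360}{89}\right) \frac{1}{81} = - \frac{4360}{7209} \approx -0.6048$)
$\left(S + r\right)^{2} = \left(- \frac{4360}{7209} + 4327\right)^{2} = \left(\frac{31188983}{7209}\right)^{2} = \frac{972752660574289}{51969681}$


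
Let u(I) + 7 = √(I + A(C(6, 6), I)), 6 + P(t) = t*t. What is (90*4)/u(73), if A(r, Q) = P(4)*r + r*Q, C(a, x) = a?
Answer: 140/29 + 20*√571/29 ≈ 21.307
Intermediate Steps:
P(t) = -6 + t² (P(t) = -6 + t*t = -6 + t²)
A(r, Q) = 10*r + Q*r (A(r, Q) = (-6 + 4²)*r + r*Q = (-6 + 16)*r + Q*r = 10*r + Q*r)
u(I) = -7 + √(60 + 7*I) (u(I) = -7 + √(I + 6*(10 + I)) = -7 + √(I + (60 + 6*I)) = -7 + √(60 + 7*I))
(90*4)/u(73) = (90*4)/(-7 + √(60 + 7*73)) = 360/(-7 + √(60 + 511)) = 360/(-7 + √571)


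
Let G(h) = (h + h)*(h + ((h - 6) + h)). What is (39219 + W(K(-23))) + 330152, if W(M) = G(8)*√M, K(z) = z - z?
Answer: 369371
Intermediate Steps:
K(z) = 0
G(h) = 2*h*(-6 + 3*h) (G(h) = (2*h)*(h + ((-6 + h) + h)) = (2*h)*(h + (-6 + 2*h)) = (2*h)*(-6 + 3*h) = 2*h*(-6 + 3*h))
W(M) = 288*√M (W(M) = (6*8*(-2 + 8))*√M = (6*8*6)*√M = 288*√M)
(39219 + W(K(-23))) + 330152 = (39219 + 288*√0) + 330152 = (39219 + 288*0) + 330152 = (39219 + 0) + 330152 = 39219 + 330152 = 369371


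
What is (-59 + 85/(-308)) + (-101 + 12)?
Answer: -45669/308 ≈ -148.28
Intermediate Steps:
(-59 + 85/(-308)) + (-101 + 12) = (-59 + 85*(-1/308)) - 89 = (-59 - 85/308) - 89 = -18257/308 - 89 = -45669/308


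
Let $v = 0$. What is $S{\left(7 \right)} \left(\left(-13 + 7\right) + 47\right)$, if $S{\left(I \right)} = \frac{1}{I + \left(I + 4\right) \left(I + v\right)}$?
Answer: $\frac{41}{84} \approx 0.4881$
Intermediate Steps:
$S{\left(I \right)} = \frac{1}{I + I \left(4 + I\right)}$ ($S{\left(I \right)} = \frac{1}{I + \left(I + 4\right) \left(I + 0\right)} = \frac{1}{I + \left(4 + I\right) I} = \frac{1}{I + I \left(4 + I\right)}$)
$S{\left(7 \right)} \left(\left(-13 + 7\right) + 47\right) = \frac{1}{7 \left(5 + 7\right)} \left(\left(-13 + 7\right) + 47\right) = \frac{1}{7 \cdot 12} \left(-6 + 47\right) = \frac{1}{7} \cdot \frac{1}{12} \cdot 41 = \frac{1}{84} \cdot 41 = \frac{41}{84}$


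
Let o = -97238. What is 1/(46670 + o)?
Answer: -1/50568 ≈ -1.9775e-5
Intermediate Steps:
1/(46670 + o) = 1/(46670 - 97238) = 1/(-50568) = -1/50568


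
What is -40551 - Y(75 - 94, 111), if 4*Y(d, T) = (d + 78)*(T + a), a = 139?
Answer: -88477/2 ≈ -44239.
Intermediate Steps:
Y(d, T) = (78 + d)*(139 + T)/4 (Y(d, T) = ((d + 78)*(T + 139))/4 = ((78 + d)*(139 + T))/4 = (78 + d)*(139 + T)/4)
-40551 - Y(75 - 94, 111) = -40551 - (5421/2 + (39/2)*111 + 139*(75 - 94)/4 + (¼)*111*(75 - 94)) = -40551 - (5421/2 + 4329/2 + (139/4)*(-19) + (¼)*111*(-19)) = -40551 - (5421/2 + 4329/2 - 2641/4 - 2109/4) = -40551 - 1*7375/2 = -40551 - 7375/2 = -88477/2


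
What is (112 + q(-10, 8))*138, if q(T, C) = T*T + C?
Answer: 30360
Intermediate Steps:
q(T, C) = C + T² (q(T, C) = T² + C = C + T²)
(112 + q(-10, 8))*138 = (112 + (8 + (-10)²))*138 = (112 + (8 + 100))*138 = (112 + 108)*138 = 220*138 = 30360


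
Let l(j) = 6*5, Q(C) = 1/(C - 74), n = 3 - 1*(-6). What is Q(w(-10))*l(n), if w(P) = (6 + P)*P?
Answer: -15/17 ≈ -0.88235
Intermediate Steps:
n = 9 (n = 3 + 6 = 9)
w(P) = P*(6 + P)
Q(C) = 1/(-74 + C)
l(j) = 30
Q(w(-10))*l(n) = 30/(-74 - 10*(6 - 10)) = 30/(-74 - 10*(-4)) = 30/(-74 + 40) = 30/(-34) = -1/34*30 = -15/17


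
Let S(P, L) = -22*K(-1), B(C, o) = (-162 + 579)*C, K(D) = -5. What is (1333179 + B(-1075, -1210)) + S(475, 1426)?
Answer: 885014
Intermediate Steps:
B(C, o) = 417*C
S(P, L) = 110 (S(P, L) = -22*(-5) = 110)
(1333179 + B(-1075, -1210)) + S(475, 1426) = (1333179 + 417*(-1075)) + 110 = (1333179 - 448275) + 110 = 884904 + 110 = 885014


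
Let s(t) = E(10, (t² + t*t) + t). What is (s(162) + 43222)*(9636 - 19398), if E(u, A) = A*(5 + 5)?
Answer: -5561626164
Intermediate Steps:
E(u, A) = 10*A (E(u, A) = A*10 = 10*A)
s(t) = 10*t + 20*t² (s(t) = 10*((t² + t*t) + t) = 10*((t² + t²) + t) = 10*(2*t² + t) = 10*(t + 2*t²) = 10*t + 20*t²)
(s(162) + 43222)*(9636 - 19398) = (10*162*(1 + 2*162) + 43222)*(9636 - 19398) = (10*162*(1 + 324) + 43222)*(-9762) = (10*162*325 + 43222)*(-9762) = (526500 + 43222)*(-9762) = 569722*(-9762) = -5561626164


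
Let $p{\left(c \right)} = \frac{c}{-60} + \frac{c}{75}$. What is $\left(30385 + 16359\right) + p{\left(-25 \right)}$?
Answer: $\frac{560929}{12} \approx 46744.0$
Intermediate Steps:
$p{\left(c \right)} = - \frac{c}{300}$ ($p{\left(c \right)} = c \left(- \frac{1}{60}\right) + c \frac{1}{75} = - \frac{c}{60} + \frac{c}{75} = - \frac{c}{300}$)
$\left(30385 + 16359\right) + p{\left(-25 \right)} = \left(30385 + 16359\right) - - \frac{1}{12} = 46744 + \frac{1}{12} = \frac{560929}{12}$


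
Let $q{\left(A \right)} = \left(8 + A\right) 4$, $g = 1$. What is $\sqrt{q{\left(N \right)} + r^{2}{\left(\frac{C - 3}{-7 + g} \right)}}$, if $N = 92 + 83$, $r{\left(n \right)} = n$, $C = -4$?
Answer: $\frac{\sqrt{26401}}{6} \approx 27.081$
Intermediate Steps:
$N = 175$
$q{\left(A \right)} = 32 + 4 A$
$\sqrt{q{\left(N \right)} + r^{2}{\left(\frac{C - 3}{-7 + g} \right)}} = \sqrt{\left(32 + 4 \cdot 175\right) + \left(\frac{-4 - 3}{-7 + 1}\right)^{2}} = \sqrt{\left(32 + 700\right) + \left(- \frac{7}{-6}\right)^{2}} = \sqrt{732 + \left(\left(-7\right) \left(- \frac{1}{6}\right)\right)^{2}} = \sqrt{732 + \left(\frac{7}{6}\right)^{2}} = \sqrt{732 + \frac{49}{36}} = \sqrt{\frac{26401}{36}} = \frac{\sqrt{26401}}{6}$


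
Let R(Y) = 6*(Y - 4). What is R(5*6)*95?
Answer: 14820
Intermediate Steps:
R(Y) = -24 + 6*Y (R(Y) = 6*(-4 + Y) = -24 + 6*Y)
R(5*6)*95 = (-24 + 6*(5*6))*95 = (-24 + 6*30)*95 = (-24 + 180)*95 = 156*95 = 14820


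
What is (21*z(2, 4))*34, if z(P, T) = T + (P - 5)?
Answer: 714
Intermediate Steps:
z(P, T) = -5 + P + T (z(P, T) = T + (-5 + P) = -5 + P + T)
(21*z(2, 4))*34 = (21*(-5 + 2 + 4))*34 = (21*1)*34 = 21*34 = 714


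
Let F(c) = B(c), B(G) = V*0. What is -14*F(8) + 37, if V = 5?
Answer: 37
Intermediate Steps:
B(G) = 0 (B(G) = 5*0 = 0)
F(c) = 0
-14*F(8) + 37 = -14*0 + 37 = 0 + 37 = 37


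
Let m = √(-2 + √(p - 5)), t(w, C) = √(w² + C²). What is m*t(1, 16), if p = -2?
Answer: √(-514 + 257*I*√7) ≈ 13.007 + 26.138*I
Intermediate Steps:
t(w, C) = √(C² + w²)
m = √(-2 + I*√7) (m = √(-2 + √(-2 - 5)) = √(-2 + √(-7)) = √(-2 + I*√7) ≈ 0.81136 + 1.6304*I)
m*t(1, 16) = √(-2 + I*√7)*√(16² + 1²) = √(-2 + I*√7)*√(256 + 1) = √(-2 + I*√7)*√257 = √257*√(-2 + I*√7)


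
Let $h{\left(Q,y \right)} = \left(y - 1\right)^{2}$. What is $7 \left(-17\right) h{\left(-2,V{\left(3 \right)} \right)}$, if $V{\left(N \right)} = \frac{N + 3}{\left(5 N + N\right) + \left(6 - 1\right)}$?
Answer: $- \frac{34391}{529} \approx -65.011$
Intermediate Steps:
$V{\left(N \right)} = \frac{3 + N}{5 + 6 N}$ ($V{\left(N \right)} = \frac{3 + N}{6 N + 5} = \frac{3 + N}{5 + 6 N}$)
$h{\left(Q,y \right)} = \left(-1 + y\right)^{2}$
$7 \left(-17\right) h{\left(-2,V{\left(3 \right)} \right)} = 7 \left(-17\right) \left(-1 + \frac{3 + 3}{5 + 6 \cdot 3}\right)^{2} = - 119 \left(-1 + \frac{1}{5 + 18} \cdot 6\right)^{2} = - 119 \left(-1 + \frac{1}{23} \cdot 6\right)^{2} = - 119 \left(-1 + \frac{6}{23}\right)^{2} = - 119 \left(- \frac{17}{23}\right)^{2} = \left(-119\right) \frac{289}{529} = - \frac{34391}{529}$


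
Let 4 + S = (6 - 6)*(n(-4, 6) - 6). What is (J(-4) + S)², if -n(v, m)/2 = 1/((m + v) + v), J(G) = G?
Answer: 64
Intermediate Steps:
n(v, m) = -2/(m + 2*v) (n(v, m) = -2/((m + v) + v) = -2/(m + 2*v))
S = -4 (S = -4 + (6 - 6)*(-2/(6 + 2*(-4)) - 6) = -4 + 0*(-2/(6 - 8) - 6) = -4 + 0*(-2/(-2) - 6) = -4 + 0*(-2*(-½) - 6) = -4 + 0*(1 - 6) = -4 + 0*(-5) = -4 + 0 = -4)
(J(-4) + S)² = (-4 - 4)² = (-8)² = 64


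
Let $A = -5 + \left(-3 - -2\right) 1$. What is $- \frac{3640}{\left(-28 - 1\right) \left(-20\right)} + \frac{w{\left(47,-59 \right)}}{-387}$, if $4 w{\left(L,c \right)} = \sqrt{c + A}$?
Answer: $- \frac{182}{29} - \frac{i \sqrt{65}}{1548} \approx -6.2759 - 0.0052082 i$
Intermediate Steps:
$A = -6$ ($A = -5 + \left(-3 + 2\right) 1 = -5 - 1 = -6$)
$w{\left(L,c \right)} = \frac{\sqrt{-6 + c}}{4}$ ($w{\left(L,c \right)} = \frac{\sqrt{c - 6}}{4} = \frac{\sqrt{-6 + c}}{4}$)
$- \frac{3640}{\left(-28 - 1\right) \left(-20\right)} + \frac{w{\left(47,-59 \right)}}{-387} = - \frac{3640}{\left(-28 - 1\right) \left(-20\right)} + \frac{\frac{1}{4} \sqrt{-6 - 59}}{-387} = - \frac{3640}{\left(-29\right) \left(-20\right)} + \frac{\sqrt{-65}}{4} \left(- \frac{1}{387}\right) = - \frac{3640}{580} + \frac{i \sqrt{65}}{4} \left(- \frac{1}{387}\right) = \left(-3640\right) \frac{1}{580} + \frac{i \sqrt{65}}{4} \left(- \frac{1}{387}\right) = - \frac{182}{29} - \frac{i \sqrt{65}}{1548}$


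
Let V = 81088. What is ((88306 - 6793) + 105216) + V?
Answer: 267817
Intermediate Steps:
((88306 - 6793) + 105216) + V = ((88306 - 6793) + 105216) + 81088 = (81513 + 105216) + 81088 = 186729 + 81088 = 267817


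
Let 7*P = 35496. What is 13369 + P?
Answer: 129079/7 ≈ 18440.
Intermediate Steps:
P = 35496/7 (P = (⅐)*35496 = 35496/7 ≈ 5070.9)
13369 + P = 13369 + 35496/7 = 129079/7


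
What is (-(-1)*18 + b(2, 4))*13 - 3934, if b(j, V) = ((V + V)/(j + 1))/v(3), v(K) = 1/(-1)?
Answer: -11204/3 ≈ -3734.7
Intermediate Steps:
v(K) = -1
b(j, V) = -2*V/(1 + j) (b(j, V) = ((V + V)/(j + 1))/(-1) = ((2*V)/(1 + j))*(-1) = (2*V/(1 + j))*(-1) = -2*V/(1 + j))
(-(-1)*18 + b(2, 4))*13 - 3934 = (-(-1)*18 - 2*4/(1 + 2))*13 - 3934 = (-1*(-18) - 2*4/3)*13 - 3934 = (18 - 2*4*⅓)*13 - 3934 = (18 - 8/3)*13 - 3934 = (46/3)*13 - 3934 = 598/3 - 3934 = -11204/3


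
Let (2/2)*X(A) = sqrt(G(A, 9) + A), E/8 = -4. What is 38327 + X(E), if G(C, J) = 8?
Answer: 38327 + 2*I*sqrt(6) ≈ 38327.0 + 4.899*I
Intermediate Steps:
E = -32 (E = 8*(-4) = -32)
X(A) = sqrt(8 + A)
38327 + X(E) = 38327 + sqrt(8 - 32) = 38327 + sqrt(-24) = 38327 + 2*I*sqrt(6)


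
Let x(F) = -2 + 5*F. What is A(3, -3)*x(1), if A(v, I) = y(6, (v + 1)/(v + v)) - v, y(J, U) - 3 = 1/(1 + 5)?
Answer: ½ ≈ 0.50000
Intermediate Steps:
y(J, U) = 19/6 (y(J, U) = 3 + 1/(1 + 5) = 3 + 1/6 = 3 + ⅙ = 19/6)
A(v, I) = 19/6 - v
A(3, -3)*x(1) = (19/6 - 1*3)*(-2 + 5*1) = (19/6 - 3)*(-2 + 5) = (⅙)*3 = ½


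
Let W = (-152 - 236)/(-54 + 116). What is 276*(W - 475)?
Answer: -4117644/31 ≈ -1.3283e+5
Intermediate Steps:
W = -194/31 (W = -388/62 = -388*1/62 = -194/31 ≈ -6.2581)
276*(W - 475) = 276*(-194/31 - 475) = 276*(-14919/31) = -4117644/31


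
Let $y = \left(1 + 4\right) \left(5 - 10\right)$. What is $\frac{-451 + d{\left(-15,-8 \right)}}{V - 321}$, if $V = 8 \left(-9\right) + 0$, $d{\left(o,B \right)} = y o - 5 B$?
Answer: $\frac{12}{131} \approx 0.091603$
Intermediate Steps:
$y = -25$ ($y = 5 \left(-5\right) = -25$)
$d{\left(o,B \right)} = - 25 o - 5 B$
$V = -72$ ($V = -72 + 0 = -72$)
$\frac{-451 + d{\left(-15,-8 \right)}}{V - 321} = \frac{-451 - -415}{-72 - 321} = \frac{-451 + \left(375 + 40\right)}{-393} = \left(-451 + 415\right) \left(- \frac{1}{393}\right) = \left(-36\right) \left(- \frac{1}{393}\right) = \frac{12}{131}$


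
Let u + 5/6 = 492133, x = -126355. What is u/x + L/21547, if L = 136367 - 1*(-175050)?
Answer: 172470739439/16335427110 ≈ 10.558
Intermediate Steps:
u = 2952793/6 (u = -⅚ + 492133 = 2952793/6 ≈ 4.9213e+5)
L = 311417 (L = 136367 + 175050 = 311417)
u/x + L/21547 = (2952793/6)/(-126355) + 311417/21547 = (2952793/6)*(-1/126355) + 311417*(1/21547) = -2952793/758130 + 311417/21547 = 172470739439/16335427110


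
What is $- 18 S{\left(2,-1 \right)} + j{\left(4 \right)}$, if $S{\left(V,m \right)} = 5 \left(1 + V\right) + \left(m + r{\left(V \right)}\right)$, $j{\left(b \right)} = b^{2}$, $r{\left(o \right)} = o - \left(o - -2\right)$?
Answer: $-200$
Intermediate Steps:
$r{\left(o \right)} = -2$ ($r{\left(o \right)} = o - \left(o + 2\right) = o - \left(2 + o\right) = -2$)
$S{\left(V,m \right)} = 3 + m + 5 V$ ($S{\left(V,m \right)} = 5 \left(1 + V\right) + \left(m - 2\right) = \left(5 + 5 V\right) + \left(-2 + m\right) = 3 + m + 5 V$)
$- 18 S{\left(2,-1 \right)} + j{\left(4 \right)} = - 18 \left(3 - 1 + 5 \cdot 2\right) + 4^{2} = - 18 \left(3 - 1 + 10\right) + 16 = \left(-18\right) 12 + 16 = -216 + 16 = -200$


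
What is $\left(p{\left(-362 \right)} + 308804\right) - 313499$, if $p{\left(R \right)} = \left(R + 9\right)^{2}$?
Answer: $119914$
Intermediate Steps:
$p{\left(R \right)} = \left(9 + R\right)^{2}$
$\left(p{\left(-362 \right)} + 308804\right) - 313499 = \left(\left(9 - 362\right)^{2} + 308804\right) - 313499 = \left(\left(-353\right)^{2} + 308804\right) - 313499 = \left(124609 + 308804\right) - 313499 = 433413 - 313499 = 119914$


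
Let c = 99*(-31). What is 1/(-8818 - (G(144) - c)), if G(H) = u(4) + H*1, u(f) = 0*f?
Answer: -1/12031 ≈ -8.3119e-5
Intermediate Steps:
c = -3069
u(f) = 0
G(H) = H (G(H) = 0 + H*1 = 0 + H = H)
1/(-8818 - (G(144) - c)) = 1/(-8818 - (144 - 1*(-3069))) = 1/(-8818 - (144 + 3069)) = 1/(-8818 - 1*3213) = 1/(-8818 - 3213) = 1/(-12031) = -1/12031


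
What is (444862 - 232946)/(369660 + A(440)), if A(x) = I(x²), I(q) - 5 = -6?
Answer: 211916/369659 ≈ 0.57327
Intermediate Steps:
I(q) = -1 (I(q) = 5 - 6 = -1)
A(x) = -1
(444862 - 232946)/(369660 + A(440)) = (444862 - 232946)/(369660 - 1) = 211916/369659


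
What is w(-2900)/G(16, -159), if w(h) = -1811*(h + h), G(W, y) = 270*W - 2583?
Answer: 10503800/1737 ≈ 6047.1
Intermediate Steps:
G(W, y) = -2583 + 270*W
w(h) = -3622*h
w(-2900)/G(16, -159) = (-3622*(-2900))/(-2583 + 270*16) = 10503800/(-2583 + 4320) = 10503800/1737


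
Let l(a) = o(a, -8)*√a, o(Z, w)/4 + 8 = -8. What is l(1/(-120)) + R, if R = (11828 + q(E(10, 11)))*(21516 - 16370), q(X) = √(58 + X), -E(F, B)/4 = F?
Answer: 60866888 + 15438*√2 - 16*I*√30/15 ≈ 6.0889e+7 - 5.8424*I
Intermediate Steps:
o(Z, w) = -64 (o(Z, w) = -32 + 4*(-8) = -32 - 32 = -64)
E(F, B) = -4*F
l(a) = -64*√a
R = 60866888 + 15438*√2 (R = (11828 + √(58 - 4*10))*(21516 - 16370) = (11828 + √(58 - 40))*5146 = (11828 + √18)*5146 = (11828 + 3*√2)*5146 = 60866888 + 15438*√2 ≈ 6.0889e+7)
l(1/(-120)) + R = -64*I*√30/60 + (60866888 + 15438*√2) = -16*I*√30/15 + (60866888 + 15438*√2) = 60866888 + 15438*√2 - 16*I*√30/15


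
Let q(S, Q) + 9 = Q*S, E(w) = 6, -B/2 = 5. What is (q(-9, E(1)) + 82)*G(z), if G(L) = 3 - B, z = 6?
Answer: 247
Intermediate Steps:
B = -10 (B = -2*5 = -10)
q(S, Q) = -9 + Q*S
G(L) = 13 (G(L) = 3 - 1*(-10) = 3 + 10 = 13)
(q(-9, E(1)) + 82)*G(z) = ((-9 + 6*(-9)) + 82)*13 = ((-9 - 54) + 82)*13 = (-63 + 82)*13 = 19*13 = 247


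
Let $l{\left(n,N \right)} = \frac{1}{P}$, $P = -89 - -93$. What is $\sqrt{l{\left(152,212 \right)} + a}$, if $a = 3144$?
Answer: $\frac{\sqrt{12577}}{2} \approx 56.074$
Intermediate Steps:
$P = 4$ ($P = -89 + 93 = 4$)
$l{\left(n,N \right)} = \frac{1}{4}$
$\sqrt{l{\left(152,212 \right)} + a} = \sqrt{\frac{1}{4} + 3144} = \sqrt{\frac{12577}{4}} = \frac{\sqrt{12577}}{2}$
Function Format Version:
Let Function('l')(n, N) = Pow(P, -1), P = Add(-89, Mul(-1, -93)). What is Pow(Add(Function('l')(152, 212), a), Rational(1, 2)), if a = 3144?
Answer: Mul(Rational(1, 2), Pow(12577, Rational(1, 2))) ≈ 56.074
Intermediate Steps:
P = 4 (P = Add(-89, 93) = 4)
Function('l')(n, N) = Rational(1, 4) (Function('l')(n, N) = Pow(4, -1) = Rational(1, 4))
Pow(Add(Function('l')(152, 212), a), Rational(1, 2)) = Pow(Add(Rational(1, 4), 3144), Rational(1, 2)) = Pow(Rational(12577, 4), Rational(1, 2)) = Mul(Rational(1, 2), Pow(12577, Rational(1, 2)))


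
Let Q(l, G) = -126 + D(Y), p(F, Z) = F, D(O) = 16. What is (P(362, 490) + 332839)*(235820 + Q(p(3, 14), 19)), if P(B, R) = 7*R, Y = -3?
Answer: 79261965990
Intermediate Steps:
Q(l, G) = -110 (Q(l, G) = -126 + 16 = -110)
(P(362, 490) + 332839)*(235820 + Q(p(3, 14), 19)) = (7*490 + 332839)*(235820 - 110) = (3430 + 332839)*235710 = 336269*235710 = 79261965990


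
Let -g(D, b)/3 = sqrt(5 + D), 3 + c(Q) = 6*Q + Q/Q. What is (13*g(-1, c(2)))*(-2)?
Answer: 156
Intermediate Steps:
c(Q) = -2 + 6*Q (c(Q) = -3 + (6*Q + Q/Q) = -3 + (6*Q + 1) = -3 + (1 + 6*Q) = -2 + 6*Q)
g(D, b) = -3*sqrt(5 + D)
(13*g(-1, c(2)))*(-2) = (13*(-3*sqrt(5 - 1)))*(-2) = (13*(-3*sqrt(4)))*(-2) = (13*(-3*2))*(-2) = (13*(-6))*(-2) = -78*(-2) = 156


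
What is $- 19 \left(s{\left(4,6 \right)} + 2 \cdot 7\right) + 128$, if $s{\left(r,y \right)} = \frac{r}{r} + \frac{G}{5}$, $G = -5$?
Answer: $-138$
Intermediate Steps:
$s{\left(r,y \right)} = 0$ ($s{\left(r,y \right)} = \frac{r}{r} - \frac{5}{5} = 1 - 1 = 0$)
$- 19 \left(s{\left(4,6 \right)} + 2 \cdot 7\right) + 128 = - 19 \left(0 + 2 \cdot 7\right) + 128 = - 19 \left(0 + 14\right) + 128 = \left(-19\right) 14 + 128 = -266 + 128 = -138$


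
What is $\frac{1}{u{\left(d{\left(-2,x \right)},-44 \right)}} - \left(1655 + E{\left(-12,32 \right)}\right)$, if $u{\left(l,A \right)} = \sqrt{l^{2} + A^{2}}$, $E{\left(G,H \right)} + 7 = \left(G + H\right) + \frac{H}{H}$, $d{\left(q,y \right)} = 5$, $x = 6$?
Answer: $-1669 + \frac{\sqrt{1961}}{1961} \approx -1669.0$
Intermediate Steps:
$E{\left(G,H \right)} = -6 + G + H$ ($E{\left(G,H \right)} = -7 + \left(\left(G + H\right) + \frac{H}{H}\right) = -7 + \left(\left(G + H\right) + 1\right) = -7 + \left(1 + G + H\right) = -6 + G + H$)
$u{\left(l,A \right)} = \sqrt{A^{2} + l^{2}}$
$\frac{1}{u{\left(d{\left(-2,x \right)},-44 \right)}} - \left(1655 + E{\left(-12,32 \right)}\right) = \frac{1}{\sqrt{\left(-44\right)^{2} + 5^{2}}} - \left(1655 - -14\right) = \frac{1}{\sqrt{1936 + 25}} - \left(1655 + 14\right) = \frac{1}{\sqrt{1961}} - 1669 = \frac{\sqrt{1961}}{1961} - 1669 = -1669 + \frac{\sqrt{1961}}{1961}$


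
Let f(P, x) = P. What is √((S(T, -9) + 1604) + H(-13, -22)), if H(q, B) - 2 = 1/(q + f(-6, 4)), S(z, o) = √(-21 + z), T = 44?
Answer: √(579747 + 361*√23)/19 ≈ 40.134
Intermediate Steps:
H(q, B) = 2 + 1/(-6 + q) (H(q, B) = 2 + 1/(q - 6) = 2 + 1/(-6 + q))
√((S(T, -9) + 1604) + H(-13, -22)) = √((√(-21 + 44) + 1604) + (-11 + 2*(-13))/(-6 - 13)) = √((√23 + 1604) + (-11 - 26)/(-19)) = √((1604 + √23) - 1/19*(-37)) = √((1604 + √23) + 37/19) = √(30513/19 + √23)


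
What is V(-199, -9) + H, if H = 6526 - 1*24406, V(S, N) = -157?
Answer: -18037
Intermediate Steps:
H = -17880 (H = 6526 - 24406 = -17880)
V(-199, -9) + H = -157 - 17880 = -18037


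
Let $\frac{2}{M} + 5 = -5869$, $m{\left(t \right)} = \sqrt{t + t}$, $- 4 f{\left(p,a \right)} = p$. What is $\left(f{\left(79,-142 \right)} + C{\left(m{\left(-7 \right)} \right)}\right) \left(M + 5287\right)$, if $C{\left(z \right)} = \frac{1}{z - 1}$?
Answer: $- \frac{9231347251}{88110} - \frac{15527918 i \sqrt{14}}{44055} \approx -1.0477 \cdot 10^{5} - 1318.8 i$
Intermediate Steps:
$f{\left(p,a \right)} = - \frac{p}{4}$
$m{\left(t \right)} = \sqrt{2} \sqrt{t}$ ($m{\left(t \right)} = \sqrt{2 t} = \sqrt{2} \sqrt{t}$)
$M = - \frac{1}{2937}$ ($M = \frac{2}{-5 - 5869} = \frac{2}{-5874} = 2 \left(- \frac{1}{5874}\right) = - \frac{1}{2937} \approx -0.00034048$)
$C{\left(z \right)} = \frac{1}{-1 + z}$
$\left(f{\left(79,-142 \right)} + C{\left(m{\left(-7 \right)} \right)}\right) \left(M + 5287\right) = \left(\left(- \frac{1}{4}\right) 79 + \frac{1}{-1 + \sqrt{2} \sqrt{-7}}\right) \left(- \frac{1}{2937} + 5287\right) = \left(- \frac{79}{4} + \frac{1}{-1 + \sqrt{2} i \sqrt{7}}\right) \frac{15527918}{2937} = \left(- \frac{79}{4} + \frac{1}{-1 + i \sqrt{14}}\right) \frac{15527918}{2937} = - \frac{613352761}{5874} + \frac{15527918}{2937 \left(-1 + i \sqrt{14}\right)}$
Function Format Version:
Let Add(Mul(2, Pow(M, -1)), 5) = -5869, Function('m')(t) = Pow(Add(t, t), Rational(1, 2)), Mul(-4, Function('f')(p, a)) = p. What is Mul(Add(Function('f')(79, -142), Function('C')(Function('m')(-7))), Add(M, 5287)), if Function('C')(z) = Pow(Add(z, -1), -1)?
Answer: Add(Rational(-9231347251, 88110), Mul(Rational(-15527918, 44055), I, Pow(14, Rational(1, 2)))) ≈ Add(-1.0477e+5, Mul(-1318.8, I))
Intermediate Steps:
Function('f')(p, a) = Mul(Rational(-1, 4), p)
Function('m')(t) = Mul(Pow(2, Rational(1, 2)), Pow(t, Rational(1, 2))) (Function('m')(t) = Pow(Mul(2, t), Rational(1, 2)) = Mul(Pow(2, Rational(1, 2)), Pow(t, Rational(1, 2))))
M = Rational(-1, 2937) (M = Mul(2, Pow(Add(-5, -5869), -1)) = Mul(2, Pow(-5874, -1)) = Mul(2, Rational(-1, 5874)) = Rational(-1, 2937) ≈ -0.00034048)
Function('C')(z) = Pow(Add(-1, z), -1)
Mul(Add(Function('f')(79, -142), Function('C')(Function('m')(-7))), Add(M, 5287)) = Mul(Add(Mul(Rational(-1, 4), 79), Pow(Add(-1, Mul(Pow(2, Rational(1, 2)), Pow(-7, Rational(1, 2)))), -1)), Add(Rational(-1, 2937), 5287)) = Mul(Add(Rational(-79, 4), Pow(Add(-1, Mul(Pow(2, Rational(1, 2)), Mul(I, Pow(7, Rational(1, 2))))), -1)), Rational(15527918, 2937)) = Mul(Add(Rational(-79, 4), Pow(Add(-1, Mul(I, Pow(14, Rational(1, 2)))), -1)), Rational(15527918, 2937)) = Add(Rational(-613352761, 5874), Mul(Rational(15527918, 2937), Pow(Add(-1, Mul(I, Pow(14, Rational(1, 2)))), -1)))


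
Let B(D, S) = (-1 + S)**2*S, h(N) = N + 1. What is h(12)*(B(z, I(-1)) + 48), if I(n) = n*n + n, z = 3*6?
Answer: 624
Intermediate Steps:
z = 18
h(N) = 1 + N
I(n) = n + n**2 (I(n) = n**2 + n = n + n**2)
B(D, S) = S*(-1 + S)**2
h(12)*(B(z, I(-1)) + 48) = (1 + 12)*((-(1 - 1))*(-1 - (1 - 1))**2 + 48) = 13*((-1*0)*(-1 - 1*0)**2 + 48) = 13*(0*(-1 + 0)**2 + 48) = 13*(0*(-1)**2 + 48) = 13*(0*1 + 48) = 13*(0 + 48) = 13*48 = 624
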